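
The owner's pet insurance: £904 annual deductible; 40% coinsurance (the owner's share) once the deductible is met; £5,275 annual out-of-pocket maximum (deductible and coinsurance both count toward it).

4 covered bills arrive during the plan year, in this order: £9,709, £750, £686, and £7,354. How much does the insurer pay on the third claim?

£411.60

#1 (£9,709): £904 finishes the deductible; £8,805 goes to coinsurance; coinsurance £8,805 × 40% = £3,522. Cost to owner: £4,426. OOP to date £4,426. Insurer: £9,709 − £4,426 = £5,283.
#2 (£750): deductible already satisfied, so owner's share is 40% × £750 = £300. Cost to owner: £300. OOP to date £4,726. Insurer: £750 − £300 = £450.
#3 (£686): deductible already satisfied, so owner's share is 40% × £686 = £274.40. Cost to owner: £274.40. OOP to date £5,000.40. Insurer: £686 − £274.40 = £411.60.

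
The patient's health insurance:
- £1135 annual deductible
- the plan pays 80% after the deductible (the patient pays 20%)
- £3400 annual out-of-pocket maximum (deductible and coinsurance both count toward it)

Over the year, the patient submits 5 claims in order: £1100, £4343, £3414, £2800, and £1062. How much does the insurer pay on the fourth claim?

Claim 1 (£1100): entire amount goes to the deductible. Patient owes £1100 (running OOP £1100). Plan pays £1100 − £1100 = £0.
Claim 2 (£4343): deductible takes £35, £4308 remains; 20% of £4308 = £861.60. Cost to patient: £896.60. OOP to date £1996.60. Plan pays £4343 − £896.60 = £3446.40.
Claim 3 (£3414): deductible met; 20% of £3414 = £682.80. Cost to patient: £682.80. OOP to date £2679.40. Plan pays £3414 − £682.80 = £2731.20.
Claim 4 (£2800): deductible already satisfied, so patient's share is 20% × £2800 = £560. Cost to patient: £560. OOP to date £3239.40. Plan pays £2800 − £560 = £2240.

£2240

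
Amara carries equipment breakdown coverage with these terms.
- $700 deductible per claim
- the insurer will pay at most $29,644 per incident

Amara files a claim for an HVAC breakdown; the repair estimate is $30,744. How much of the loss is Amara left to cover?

Subtract the deductible: $30,744 − $700 = $30,044.
Since $30,044 > $29,644, the payout is capped at $29,644.
Business owner's share is the uncovered remainder: $30,744 − $29,644 = $1,100.

$1,100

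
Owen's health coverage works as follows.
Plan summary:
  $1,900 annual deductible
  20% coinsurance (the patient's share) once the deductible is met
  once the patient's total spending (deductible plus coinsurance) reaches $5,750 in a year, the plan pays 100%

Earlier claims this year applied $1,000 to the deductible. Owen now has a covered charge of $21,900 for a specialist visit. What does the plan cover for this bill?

$17,150

Remaining deductible: $1,900 − $1,000 = $900.
After the $900 deductible portion, $21,900 − $900 = $21,000 is subject to coinsurance.
Coinsurance: $21,000 × 20% = $4,200.
Patient responsibility before any cap: $900 + $4,200 = $5,100.
Adding $5,100 to the $1,000 already spent would give $6,100, which exceeds the $5,750 cap; the patient pays just $5,750 − $1,000 = $4,750.
Insurer pays the balance: $21,900 − $4,750 = $17,150.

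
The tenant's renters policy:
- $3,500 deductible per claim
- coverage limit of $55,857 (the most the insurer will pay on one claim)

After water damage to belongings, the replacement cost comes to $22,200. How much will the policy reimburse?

$18,700

Less the $3,500 deductible: $22,200 − $3,500 = $18,700.
That's under the $55,857 cap, so the insurer reimburses the full $18,700.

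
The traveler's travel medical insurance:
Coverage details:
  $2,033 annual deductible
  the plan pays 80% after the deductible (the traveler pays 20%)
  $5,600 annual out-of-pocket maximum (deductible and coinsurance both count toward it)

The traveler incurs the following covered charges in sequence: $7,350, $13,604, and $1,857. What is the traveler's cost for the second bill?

$2,503.60

Claim 1 ($7,350): $2,033 finishes the deductible; $5,317 goes to coinsurance; traveler's 20% is $1,063.40. Cost to traveler: $3,096.40. OOP to date $3,096.40.
Claim 2 ($13,604): deductible already satisfied, so traveler's share is 20% × $13,604 = $2,720.80. That would push OOP to $5,817.20, over the $5,600 cap, so traveler pays $5,600 − $3,096.40 = $2,503.60.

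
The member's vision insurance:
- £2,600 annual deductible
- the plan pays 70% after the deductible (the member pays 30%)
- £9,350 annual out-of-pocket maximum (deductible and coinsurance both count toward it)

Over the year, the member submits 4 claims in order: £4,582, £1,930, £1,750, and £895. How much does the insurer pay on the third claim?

£1,225

Bill 1, £4,582: £2,600 to deductible, leaving £1,982; coinsurance £1,982 × 30% = £594.60. Cost to member: £3,194.60. OOP to date £3,194.60. Plan pays £4,582 − £3,194.60 = £1,387.40.
Bill 2, £1,930: deductible already satisfied, so member's share is 30% × £1,930 = £579. Member owes £579 (running OOP £3,773.60). Plan pays £1,930 − £579 = £1,351.
Bill 3, £1,750: deductible met; 30% of £1,750 = £525. Member pays £525; OOP now £4,298.60. Plan pays £1,750 − £525 = £1,225.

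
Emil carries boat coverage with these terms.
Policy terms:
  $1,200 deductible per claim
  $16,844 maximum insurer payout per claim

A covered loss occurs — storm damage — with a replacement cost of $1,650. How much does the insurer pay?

$450

Less the $1,200 deductible: $1,650 − $1,200 = $450.
That's under the $16,844 cap, so the insurer reimburses the full $450.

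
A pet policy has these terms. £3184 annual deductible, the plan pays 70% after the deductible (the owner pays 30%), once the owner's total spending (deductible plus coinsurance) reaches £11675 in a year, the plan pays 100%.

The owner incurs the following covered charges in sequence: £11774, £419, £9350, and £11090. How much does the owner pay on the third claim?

£2805

Claim 1 (£11774): £3184 finishes the deductible; £8590 goes to coinsurance; owner's 30% is £2577. Cost to owner: £5761. OOP to date £5761.
Claim 2 (£419): deductible already satisfied, so owner's share is 30% × £419 = £125.70. Owner owes £125.70 (running OOP £5886.70).
Claim 3 (£9350): deductible met; 30% of £9350 = £2805. Owner owes £2805 (running OOP £8691.70).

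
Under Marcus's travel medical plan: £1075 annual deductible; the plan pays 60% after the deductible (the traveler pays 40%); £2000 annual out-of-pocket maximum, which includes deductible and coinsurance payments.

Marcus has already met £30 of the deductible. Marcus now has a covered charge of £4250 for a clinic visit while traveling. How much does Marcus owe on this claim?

Deductible still to meet: £1075 − £30 = £1045.
After the £1045 deductible portion, £4250 − £1045 = £3205 is subject to coinsurance.
40% of £3205 = £1282 falls to the traveler.
So the traveler owes £1045 + £1282 = £2327 before any cap.
That would bring total out-of-pocket to £2357, past the £2000 cap. The traveler is capped at £2000 − £30 = £1970 on this claim.

£1970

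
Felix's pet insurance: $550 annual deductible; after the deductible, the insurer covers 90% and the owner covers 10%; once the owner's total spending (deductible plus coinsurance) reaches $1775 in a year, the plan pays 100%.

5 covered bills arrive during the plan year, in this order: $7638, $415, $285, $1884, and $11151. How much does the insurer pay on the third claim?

$256.50

Bill 1, $7638: deductible takes $550, $7088 remains; owner's 10% is $708.80. Owner pays $1258.80; OOP now $1258.80. Insurer: $7638 − $1258.80 = $6379.20.
Bill 2, $415: deductible met; 10% of $415 = $41.50. Owner owes $41.50 (running OOP $1300.30). Plan pays $415 − $41.50 = $373.50.
Bill 3, $285: deductible already satisfied, so owner's share is 10% × $285 = $28.50. Owner owes $28.50 (running OOP $1328.80). Plan pays $285 − $28.50 = $256.50.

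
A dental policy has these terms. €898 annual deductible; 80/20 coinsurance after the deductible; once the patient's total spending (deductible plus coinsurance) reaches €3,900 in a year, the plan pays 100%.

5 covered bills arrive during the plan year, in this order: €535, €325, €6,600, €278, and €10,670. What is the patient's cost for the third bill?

€1,350.40

Claim 1 — €535: entire amount goes to the deductible. Patient owes €535 (running OOP €535).
Claim 2 — €325: fully absorbed by the deductible. Cost to patient: €325. OOP to date €860.
Claim 3 — €6,600: €38 to deductible, leaving €6,562; patient's 20% is €1,312.40. Cost to patient: €1,350.40. OOP to date €2,210.40.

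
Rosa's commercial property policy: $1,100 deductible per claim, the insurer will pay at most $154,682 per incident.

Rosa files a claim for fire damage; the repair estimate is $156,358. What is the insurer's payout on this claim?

$154,682

After the deductible, $156,358 − $1,100 = $155,258 remains.
Since $155,258 > $154,682, the payout is capped at $154,682.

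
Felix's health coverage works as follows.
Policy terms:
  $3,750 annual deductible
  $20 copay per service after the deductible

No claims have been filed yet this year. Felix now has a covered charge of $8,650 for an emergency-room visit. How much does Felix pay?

The full $3,750 deductible is still open; $3,750 of this bill applies to it.
That leaves $8,650 − $3,750 = $4,900 for the copay.
Copay on this service: $20.
Patient responsibility: $3,750 + $20 = $3,770.

$3,770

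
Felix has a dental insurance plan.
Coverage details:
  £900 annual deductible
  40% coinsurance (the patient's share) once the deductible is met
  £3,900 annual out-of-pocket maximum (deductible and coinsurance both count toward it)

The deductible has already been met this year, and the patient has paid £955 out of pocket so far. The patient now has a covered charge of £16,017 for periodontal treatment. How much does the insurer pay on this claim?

The deductible is already satisfied, so the full bill goes to coinsurance.
Patient's 40% share of £16,017 is £6,406.80.
Year-to-date out-of-pocket would reach £955 + £6,406.80 = £7,361.80, above the £3,900 maximum, so the patient pays only £3,900 − £955 = £2,945.
The insurer covers the remainder: £16,017 − £2,945 = £13,072.

£13,072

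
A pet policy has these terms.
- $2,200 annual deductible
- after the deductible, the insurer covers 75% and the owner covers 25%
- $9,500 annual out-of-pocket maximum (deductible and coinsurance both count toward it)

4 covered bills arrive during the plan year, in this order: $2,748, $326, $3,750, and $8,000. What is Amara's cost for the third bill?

$937.50

Claim 1 ($2,748): deductible takes $2,200, $548 remains; 25% of $548 = $137. Cost to owner: $2,337. OOP to date $2,337.
Claim 2 ($326): deductible met; 25% of $326 = $81.50. Cost to owner: $81.50. OOP to date $2,418.50.
Claim 3 ($3,750): 25% coinsurance on $3,750 = $937.50. Owner owes $937.50 (running OOP $3,356).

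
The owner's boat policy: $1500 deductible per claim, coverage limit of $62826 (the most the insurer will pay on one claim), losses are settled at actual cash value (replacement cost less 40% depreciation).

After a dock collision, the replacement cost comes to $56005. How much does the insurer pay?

$32103

Depreciate 40%: the covered value is $56005 × 0.6 = $33603.
After the deductible, $33603 − $1500 = $32103 remains.
$32103 ≤ $62826, so the limit doesn't bind; insurer pays $32103.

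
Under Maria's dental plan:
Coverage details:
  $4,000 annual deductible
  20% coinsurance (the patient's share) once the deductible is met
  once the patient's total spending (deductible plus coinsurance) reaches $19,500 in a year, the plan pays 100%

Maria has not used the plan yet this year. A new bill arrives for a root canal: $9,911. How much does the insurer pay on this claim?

The full $4,000 deductible is still open; $4,000 of this bill applies to it.
The remaining $5,911 (= $9,911 − $4,000) moves to coinsurance.
Coinsurance: $5,911 × 20% = $1,182.20.
Patient responsibility before any cap: $4,000 + $1,182.20 = $5,182.20.
Cumulative spending $0 + $5,182.20 = $5,182.20 stays under the $19,500 maximum.
The plan picks up $9,911 − $5,182.20 = $4,728.80.

$4,728.80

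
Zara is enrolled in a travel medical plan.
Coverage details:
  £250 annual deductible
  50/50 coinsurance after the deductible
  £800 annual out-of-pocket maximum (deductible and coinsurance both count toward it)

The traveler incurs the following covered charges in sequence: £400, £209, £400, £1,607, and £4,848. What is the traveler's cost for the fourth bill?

£170.50

Claim 1 — £400: £250 finishes the deductible; £150 goes to coinsurance; 50% of £150 = £75. Cost to traveler: £325. OOP to date £325.
Claim 2 — £209: 50% coinsurance on £209 = £104.50. Traveler pays £104.50; OOP now £429.50.
Claim 3 — £400: deductible met; 50% of £400 = £200. Traveler pays £200; OOP now £629.50.
Claim 4 — £1,607: deductible met; 50% of £1,607 = £803.50. That would push OOP to £1,433, over the £800 cap, so traveler pays £800 − £629.50 = £170.50.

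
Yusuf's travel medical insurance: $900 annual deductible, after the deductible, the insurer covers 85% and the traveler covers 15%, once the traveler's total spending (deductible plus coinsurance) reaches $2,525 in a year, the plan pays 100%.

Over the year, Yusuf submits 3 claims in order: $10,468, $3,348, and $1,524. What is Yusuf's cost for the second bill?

Claim 1 — $10,468: $900 finishes the deductible; $9,568 goes to coinsurance; coinsurance $9,568 × 15% = $1,435.20. Traveler pays $2,335.20; OOP now $2,335.20.
Claim 2 — $3,348: deductible already satisfied, so traveler's share is 15% × $3,348 = $502.20. That would push OOP to $2,837.40, over the $2,525 cap, so traveler pays $2,525 − $2,335.20 = $189.80.

$189.80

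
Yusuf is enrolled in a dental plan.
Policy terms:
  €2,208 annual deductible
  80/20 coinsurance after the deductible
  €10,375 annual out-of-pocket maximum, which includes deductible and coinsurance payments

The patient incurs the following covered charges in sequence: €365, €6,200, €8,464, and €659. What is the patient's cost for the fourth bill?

Claim 1 (€365): entire amount goes to the deductible. Patient pays €365; OOP now €365.
Claim 2 (€6,200): €1,843 finishes the deductible; €4,357 goes to coinsurance; 20% of €4,357 = €871.40. Patient owes €2,714.40 (running OOP €3,079.40).
Claim 3 (€8,464): deductible met; 20% of €8,464 = €1,692.80. Cost to patient: €1,692.80. OOP to date €4,772.20.
Claim 4 (€659): deductible met; 20% of €659 = €131.80. Patient pays €131.80; OOP now €4,904.

€131.80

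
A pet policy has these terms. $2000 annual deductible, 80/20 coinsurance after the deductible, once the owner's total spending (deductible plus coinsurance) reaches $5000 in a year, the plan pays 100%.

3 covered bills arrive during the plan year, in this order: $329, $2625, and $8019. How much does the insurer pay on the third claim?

Claim 1 — $329: fully absorbed by the deductible. Owner owes $329 (running OOP $329). Insurer: $329 − $329 = $0.
Claim 2 — $2625: deductible takes $1671, $954 remains; 20% of $954 = $190.80. Owner pays $1861.80; OOP now $2190.80. Insurer: $2625 − $1861.80 = $763.20.
Claim 3 — $8019: deductible already satisfied, so owner's share is 20% × $8019 = $1603.80. Cost to owner: $1603.80. OOP to date $3794.60. Insurer: $8019 − $1603.80 = $6415.20.

$6415.20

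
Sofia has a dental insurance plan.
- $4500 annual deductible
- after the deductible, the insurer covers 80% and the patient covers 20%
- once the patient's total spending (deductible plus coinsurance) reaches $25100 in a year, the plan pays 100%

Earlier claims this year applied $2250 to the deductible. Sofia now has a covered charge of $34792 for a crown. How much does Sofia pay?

$8758.40

Remaining deductible: $4500 − $2250 = $2250.
The remaining $32542 (= $34792 − $2250) moves to coinsurance.
Coinsurance: $32542 × 20% = $6508.40.
That puts the patient's cost at $2250 + $6508.40 = $8758.40 before any cap.
Cumulative spending $2250 + $8758.40 = $11008.40 stays under the $25100 maximum.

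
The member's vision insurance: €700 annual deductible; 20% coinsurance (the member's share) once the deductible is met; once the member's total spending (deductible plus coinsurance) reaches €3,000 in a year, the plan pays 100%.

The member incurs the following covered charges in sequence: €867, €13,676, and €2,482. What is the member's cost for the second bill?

€2,266.60

Claim 1 — €867: €700 finishes the deductible; €167 goes to coinsurance; coinsurance €167 × 20% = €33.40. Member pays €733.40; OOP now €733.40.
Claim 2 — €13,676: 20% coinsurance on €13,676 = €2,735.20. OOP would hit €3,468.60 > €3,000, so the cap limits the member to €3,000 − €733.40 = €2,266.60.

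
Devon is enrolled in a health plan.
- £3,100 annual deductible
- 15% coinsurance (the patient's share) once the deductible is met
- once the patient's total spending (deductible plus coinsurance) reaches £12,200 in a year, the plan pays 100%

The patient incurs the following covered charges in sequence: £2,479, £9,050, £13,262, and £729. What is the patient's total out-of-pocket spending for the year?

£6,463

Claim 1 — £2,479: all of it applies to the deductible. Patient owes £2,479 (running OOP £2,479).
Claim 2 — £9,050: £621 finishes the deductible; £8,429 goes to coinsurance; 15% of £8,429 = £1,264.35. Cost to patient: £1,885.35. OOP to date £4,364.35.
Claim 3 — £13,262: 15% coinsurance on £13,262 = £1,989.30. Cost to patient: £1,989.30. OOP to date £6,353.65.
Claim 4 — £729: deductible met; 15% of £729 = £109.35. Patient owes £109.35 (running OOP £6,463).
Summing the patient's payments: £2,479 + £1,885.35 + £1,989.30 + £109.35 = £6,463.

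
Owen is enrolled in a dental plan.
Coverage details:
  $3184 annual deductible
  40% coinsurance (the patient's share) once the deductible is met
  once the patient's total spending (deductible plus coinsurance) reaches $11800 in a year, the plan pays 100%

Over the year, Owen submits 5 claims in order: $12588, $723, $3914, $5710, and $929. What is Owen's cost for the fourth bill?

$2284

Bill 1, $12588: $3184 finishes the deductible; $9404 goes to coinsurance; 40% of $9404 = $3761.60. Patient pays $6945.60; OOP now $6945.60.
Bill 2, $723: 40% coinsurance on $723 = $289.20. Patient pays $289.20; OOP now $7234.80.
Bill 3, $3914: deductible already satisfied, so patient's share is 40% × $3914 = $1565.60. Patient owes $1565.60 (running OOP $8800.40).
Bill 4, $5710: deductible already satisfied, so patient's share is 40% × $5710 = $2284. Patient owes $2284 (running OOP $11084.40).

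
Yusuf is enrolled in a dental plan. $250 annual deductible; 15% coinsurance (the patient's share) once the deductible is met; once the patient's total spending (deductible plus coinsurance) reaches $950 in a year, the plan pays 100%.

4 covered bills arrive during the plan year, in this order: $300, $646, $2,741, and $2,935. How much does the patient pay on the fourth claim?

#1 ($300): deductible takes $250, $50 remains; 15% of $50 = $7.50. Cost to patient: $257.50. OOP to date $257.50.
#2 ($646): 15% coinsurance on $646 = $96.90. Patient pays $96.90; OOP now $354.40.
#3 ($2,741): deductible already satisfied, so patient's share is 15% × $2,741 = $411.15. Patient owes $411.15 (running OOP $765.55).
#4 ($2,935): deductible already satisfied, so patient's share is 15% × $2,935 = $440.25. Adding that to $765.55 gives $1,205.80, past the $950 cap; patient pays only $950 − $765.55 = $184.45.

$184.45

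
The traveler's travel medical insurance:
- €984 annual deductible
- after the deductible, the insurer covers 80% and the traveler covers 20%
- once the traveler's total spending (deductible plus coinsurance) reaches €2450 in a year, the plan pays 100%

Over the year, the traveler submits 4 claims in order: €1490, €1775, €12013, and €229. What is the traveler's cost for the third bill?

€1009.80

Claim 1 — €1490: deductible takes €984, €506 remains; coinsurance €506 × 20% = €101.20. Traveler owes €1085.20 (running OOP €1085.20).
Claim 2 — €1775: 20% coinsurance on €1775 = €355. Traveler pays €355; OOP now €1440.20.
Claim 3 — €12013: deductible already satisfied, so traveler's share is 20% × €12013 = €2402.60. Adding that to €1440.20 gives €3842.80, past the €2450 cap; traveler pays only €2450 − €1440.20 = €1009.80.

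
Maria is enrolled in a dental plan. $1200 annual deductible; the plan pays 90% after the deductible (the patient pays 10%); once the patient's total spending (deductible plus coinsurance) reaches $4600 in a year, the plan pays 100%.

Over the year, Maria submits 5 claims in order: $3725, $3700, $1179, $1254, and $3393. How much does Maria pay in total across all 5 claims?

$2405.10

Claim 1 ($3725): $1200 finishes the deductible; $2525 goes to coinsurance; patient's 10% is $252.50. Patient pays $1452.50; OOP now $1452.50.
Claim 2 ($3700): 10% coinsurance on $3700 = $370. Patient pays $370; OOP now $1822.50.
Claim 3 ($1179): 10% coinsurance on $1179 = $117.90. Cost to patient: $117.90. OOP to date $1940.40.
Claim 4 ($1254): deductible already satisfied, so patient's share is 10% × $1254 = $125.40. Cost to patient: $125.40. OOP to date $2065.80.
Claim 5 ($3393): deductible met; 10% of $3393 = $339.30. Patient pays $339.30; OOP now $2405.10.
Total paid by the patient: $1452.50 + $370 + $117.90 + $125.40 + $339.30 = $2405.10.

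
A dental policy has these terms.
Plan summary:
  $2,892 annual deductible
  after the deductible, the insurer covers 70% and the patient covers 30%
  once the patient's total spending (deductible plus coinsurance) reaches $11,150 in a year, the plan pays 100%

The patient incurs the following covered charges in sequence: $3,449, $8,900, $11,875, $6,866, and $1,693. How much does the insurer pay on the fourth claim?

$5,007.60

Claim 1 — $3,449: $2,892 to deductible, leaving $557; patient's 30% is $167.10. Patient owes $3,059.10 (running OOP $3,059.10). Plan pays $3,449 − $3,059.10 = $389.90.
Claim 2 — $8,900: 30% coinsurance on $8,900 = $2,670. Patient owes $2,670 (running OOP $5,729.10). Plan pays $8,900 − $2,670 = $6,230.
Claim 3 — $11,875: deductible already satisfied, so patient's share is 30% × $11,875 = $3,562.50. Patient owes $3,562.50 (running OOP $9,291.60). Insurer: $11,875 − $3,562.50 = $8,312.50.
Claim 4 — $6,866: deductible already satisfied, so patient's share is 30% × $6,866 = $2,059.80. That would push OOP to $11,351.40, over the $11,150 cap, so patient pays $11,150 − $9,291.60 = $1,858.40. Insurer: $6,866 − $1,858.40 = $5,007.60.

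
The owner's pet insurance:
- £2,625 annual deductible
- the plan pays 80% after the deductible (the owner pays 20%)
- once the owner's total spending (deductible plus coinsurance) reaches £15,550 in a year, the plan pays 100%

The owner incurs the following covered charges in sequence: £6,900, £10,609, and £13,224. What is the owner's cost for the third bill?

£2,644.80

#1 (£6,900): £2,625 to deductible, leaving £4,275; coinsurance £4,275 × 20% = £855. Cost to owner: £3,480. OOP to date £3,480.
#2 (£10,609): deductible already satisfied, so owner's share is 20% × £10,609 = £2,121.80. Owner owes £2,121.80 (running OOP £5,601.80).
#3 (£13,224): deductible already satisfied, so owner's share is 20% × £13,224 = £2,644.80. Owner owes £2,644.80 (running OOP £8,246.60).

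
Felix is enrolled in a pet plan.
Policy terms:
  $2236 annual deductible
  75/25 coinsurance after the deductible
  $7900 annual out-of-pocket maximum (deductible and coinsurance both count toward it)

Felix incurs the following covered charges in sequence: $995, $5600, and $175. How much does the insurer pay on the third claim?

$131.25

Bill 1, $995: entire amount goes to the deductible. Cost to owner: $995. OOP to date $995. Insurer: $995 − $995 = $0.
Bill 2, $5600: $1241 to deductible, leaving $4359; owner's 25% is $1089.75. Owner owes $2330.75 (running OOP $3325.75). Plan pays $5600 − $2330.75 = $3269.25.
Bill 3, $175: deductible met; 25% of $175 = $43.75. Cost to owner: $43.75. OOP to date $3369.50. Plan pays $175 − $43.75 = $131.25.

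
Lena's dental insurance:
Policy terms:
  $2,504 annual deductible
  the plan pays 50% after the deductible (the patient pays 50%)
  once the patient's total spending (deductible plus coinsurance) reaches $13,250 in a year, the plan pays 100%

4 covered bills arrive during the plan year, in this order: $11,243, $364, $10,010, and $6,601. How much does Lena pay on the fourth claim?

Claim 1 ($11,243): deductible takes $2,504, $8,739 remains; coinsurance $8,739 × 50% = $4,369.50. Patient pays $6,873.50; OOP now $6,873.50.
Claim 2 ($364): deductible already satisfied, so patient's share is 50% × $364 = $182. Patient pays $182; OOP now $7,055.50.
Claim 3 ($10,010): deductible met; 50% of $10,010 = $5,005. Cost to patient: $5,005. OOP to date $12,060.50.
Claim 4 ($6,601): deductible already satisfied, so patient's share is 50% × $6,601 = $3,300.50. Adding that to $12,060.50 gives $15,361, past the $13,250 cap; patient pays only $13,250 − $12,060.50 = $1,189.50.

$1,189.50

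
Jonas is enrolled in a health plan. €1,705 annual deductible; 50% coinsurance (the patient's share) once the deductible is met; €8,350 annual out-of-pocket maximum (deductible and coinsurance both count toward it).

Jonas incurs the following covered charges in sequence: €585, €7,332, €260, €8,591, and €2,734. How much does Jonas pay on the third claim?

€130

Bill 1, €585: all of it applies to the deductible. Patient pays €585; OOP now €585.
Bill 2, €7,332: €1,120 to deductible, leaving €6,212; patient's 50% is €3,106. Patient pays €4,226; OOP now €4,811.
Bill 3, €260: deductible already satisfied, so patient's share is 50% × €260 = €130. Cost to patient: €130. OOP to date €4,941.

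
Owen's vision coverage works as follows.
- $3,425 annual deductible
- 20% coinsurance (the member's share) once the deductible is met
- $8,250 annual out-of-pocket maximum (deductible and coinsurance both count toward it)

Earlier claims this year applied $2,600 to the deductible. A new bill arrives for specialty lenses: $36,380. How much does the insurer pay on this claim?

$30,730

Remaining deductible: $3,425 − $2,600 = $825.
The remaining $35,555 (= $36,380 − $825) moves to coinsurance.
Member's 20% share of $35,555 is $7,111.
Member responsibility before any cap: $825 + $7,111 = $7,936.
That would bring total out-of-pocket to $10,536, past the $8,250 cap. The member is capped at $8,250 − $2,600 = $5,650 on this claim.
The insurer covers the remainder: $36,380 − $5,650 = $30,730.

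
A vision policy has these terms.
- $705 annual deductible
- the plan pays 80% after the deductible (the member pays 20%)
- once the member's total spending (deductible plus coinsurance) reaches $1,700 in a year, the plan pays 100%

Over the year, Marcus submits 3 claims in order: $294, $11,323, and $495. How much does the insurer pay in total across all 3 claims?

#1 ($294): all of it applies to the deductible. Member owes $294 (running OOP $294). Plan pays $294 − $294 = $0.
#2 ($11,323): $411 finishes the deductible; $10,912 goes to coinsurance; coinsurance $10,912 × 20% = $2,182.40. Claim cost before the cap: $411 + $2,182.40 = $2,593.40. OOP would hit $2,887.40 > $1,700, so the cap limits the member to $1,700 − $294 = $1,406. Insurer: $11,323 − $1,406 = $9,917.
#3 ($495): 20% coinsurance on $495 = $99. That would push OOP to $1,799, over the $1,700 cap, so member pays $1,700 − $1,700 = $0. Plan pays $495 − $0 = $495.
Insurer total = bills − member's total = $12,112 − $1,700 = $10,412.

$10,412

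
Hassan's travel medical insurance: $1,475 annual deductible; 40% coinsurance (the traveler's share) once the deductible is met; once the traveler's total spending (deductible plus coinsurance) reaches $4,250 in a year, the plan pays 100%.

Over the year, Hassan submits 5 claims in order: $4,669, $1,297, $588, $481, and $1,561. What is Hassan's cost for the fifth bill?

$551

#1 ($4,669): $1,475 finishes the deductible; $3,194 goes to coinsurance; traveler's 40% is $1,277.60. Cost to traveler: $2,752.60. OOP to date $2,752.60.
#2 ($1,297): deductible met; 40% of $1,297 = $518.80. Traveler pays $518.80; OOP now $3,271.40.
#3 ($588): 40% coinsurance on $588 = $235.20. Traveler owes $235.20 (running OOP $3,506.60).
#4 ($481): deductible already satisfied, so traveler's share is 40% × $481 = $192.40. Cost to traveler: $192.40. OOP to date $3,699.
#5 ($1,561): deductible already satisfied, so traveler's share is 40% × $1,561 = $624.40. OOP would hit $4,323.40 > $4,250, so the cap limits the traveler to $4,250 − $3,699 = $551.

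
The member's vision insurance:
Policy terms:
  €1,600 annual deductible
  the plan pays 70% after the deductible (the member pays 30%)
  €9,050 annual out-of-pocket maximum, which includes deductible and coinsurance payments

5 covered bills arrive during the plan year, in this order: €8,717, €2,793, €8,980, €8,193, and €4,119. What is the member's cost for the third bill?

Claim 1 (€8,717): €1,600 to deductible, leaving €7,117; 30% of €7,117 = €2,135.10. Member pays €3,735.10; OOP now €3,735.10.
Claim 2 (€2,793): 30% coinsurance on €2,793 = €837.90. Member owes €837.90 (running OOP €4,573).
Claim 3 (€8,980): deductible met; 30% of €8,980 = €2,694. Member pays €2,694; OOP now €7,267.

€2,694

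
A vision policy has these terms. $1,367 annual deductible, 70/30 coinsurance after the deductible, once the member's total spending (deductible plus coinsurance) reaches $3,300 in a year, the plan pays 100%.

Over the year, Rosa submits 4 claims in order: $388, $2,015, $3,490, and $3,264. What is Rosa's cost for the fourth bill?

Claim 1 — $388: all of it applies to the deductible. Member owes $388 (running OOP $388).
Claim 2 — $2,015: $979 to deductible, leaving $1,036; coinsurance $1,036 × 30% = $310.80. Member owes $1,289.80 (running OOP $1,677.80).
Claim 3 — $3,490: deductible met; 30% of $3,490 = $1,047. Member owes $1,047 (running OOP $2,724.80).
Claim 4 — $3,264: 30% coinsurance on $3,264 = $979.20. That would push OOP to $3,704, over the $3,300 cap, so member pays $3,300 − $2,724.80 = $575.20.

$575.20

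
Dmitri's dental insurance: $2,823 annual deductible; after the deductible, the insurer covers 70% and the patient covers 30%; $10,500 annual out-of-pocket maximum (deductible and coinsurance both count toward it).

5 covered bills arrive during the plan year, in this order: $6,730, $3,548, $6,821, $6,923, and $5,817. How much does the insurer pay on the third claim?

$4,774.70

Claim 1 ($6,730): deductible takes $2,823, $3,907 remains; 30% of $3,907 = $1,172.10. Patient owes $3,995.10 (running OOP $3,995.10). Insurer: $6,730 − $3,995.10 = $2,734.90.
Claim 2 ($3,548): deductible met; 30% of $3,548 = $1,064.40. Patient owes $1,064.40 (running OOP $5,059.50). Plan pays $3,548 − $1,064.40 = $2,483.60.
Claim 3 ($6,821): 30% coinsurance on $6,821 = $2,046.30. Cost to patient: $2,046.30. OOP to date $7,105.80. Plan pays $6,821 − $2,046.30 = $4,774.70.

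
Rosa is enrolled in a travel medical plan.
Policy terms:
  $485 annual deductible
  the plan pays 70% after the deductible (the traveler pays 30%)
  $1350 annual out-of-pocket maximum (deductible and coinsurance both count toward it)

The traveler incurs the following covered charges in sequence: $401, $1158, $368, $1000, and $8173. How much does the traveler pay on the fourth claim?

$300

Claim 1 ($401): fully absorbed by the deductible. Traveler owes $401 (running OOP $401).
Claim 2 ($1158): deductible takes $84, $1074 remains; coinsurance $1074 × 30% = $322.20. Cost to traveler: $406.20. OOP to date $807.20.
Claim 3 ($368): deductible met; 30% of $368 = $110.40. Cost to traveler: $110.40. OOP to date $917.60.
Claim 4 ($1000): 30% coinsurance on $1000 = $300. Cost to traveler: $300. OOP to date $1217.60.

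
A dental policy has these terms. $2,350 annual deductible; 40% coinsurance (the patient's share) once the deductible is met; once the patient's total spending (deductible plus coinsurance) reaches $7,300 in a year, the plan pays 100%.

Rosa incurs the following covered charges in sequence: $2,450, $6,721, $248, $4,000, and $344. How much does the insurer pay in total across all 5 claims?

Claim 1 ($2,450): deductible takes $2,350, $100 remains; coinsurance $100 × 40% = $40. Patient owes $2,390 (running OOP $2,390). Plan pays $2,450 − $2,390 = $60.
Claim 2 ($6,721): deductible already satisfied, so patient's share is 40% × $6,721 = $2,688.40. Cost to patient: $2,688.40. OOP to date $5,078.40. Insurer: $6,721 − $2,688.40 = $4,032.60.
Claim 3 ($248): deductible already satisfied, so patient's share is 40% × $248 = $99.20. Patient owes $99.20 (running OOP $5,177.60). Insurer: $248 − $99.20 = $148.80.
Claim 4 ($4,000): 40% coinsurance on $4,000 = $1,600. Cost to patient: $1,600. OOP to date $6,777.60. Insurer: $4,000 − $1,600 = $2,400.
Claim 5 ($344): deductible met; 40% of $344 = $137.60. Cost to patient: $137.60. OOP to date $6,915.20. Plan pays $344 − $137.60 = $206.40.
Insurer total = bills − patient's total = $13,763 − $6,915.20 = $6,847.80.

$6,847.80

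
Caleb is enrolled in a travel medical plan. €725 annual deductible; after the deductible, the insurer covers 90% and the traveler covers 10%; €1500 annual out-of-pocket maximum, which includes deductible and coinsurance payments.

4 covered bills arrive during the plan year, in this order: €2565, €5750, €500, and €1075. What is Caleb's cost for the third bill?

€16

Claim 1 (€2565): €725 finishes the deductible; €1840 goes to coinsurance; traveler's 10% is €184. Traveler owes €909 (running OOP €909).
Claim 2 (€5750): deductible met; 10% of €5750 = €575. Cost to traveler: €575. OOP to date €1484.
Claim 3 (€500): deductible met; 10% of €500 = €50. OOP would hit €1534 > €1500, so the cap limits the traveler to €1500 − €1484 = €16.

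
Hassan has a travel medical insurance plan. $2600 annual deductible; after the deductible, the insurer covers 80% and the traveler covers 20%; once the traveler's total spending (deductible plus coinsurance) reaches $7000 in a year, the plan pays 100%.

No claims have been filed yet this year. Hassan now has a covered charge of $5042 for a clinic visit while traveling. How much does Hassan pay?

$3088.40

Nothing has been paid toward the $2600 deductible, so the first $2600 of this charge is applied there.
The remaining $2442 (= $5042 − $2600) moves to coinsurance.
Traveler's 20% share of $2442 is $488.40.
Traveler responsibility before any cap: $2600 + $488.40 = $3088.40.
Cumulative spending $0 + $3088.40 = $3088.40 stays under the $7000 maximum.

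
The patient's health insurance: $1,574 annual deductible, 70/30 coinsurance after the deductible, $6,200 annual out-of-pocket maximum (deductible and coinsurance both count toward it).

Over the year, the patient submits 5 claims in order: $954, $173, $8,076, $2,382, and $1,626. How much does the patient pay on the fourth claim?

Claim 1 — $954: all of it applies to the deductible. Patient pays $954; OOP now $954.
Claim 2 — $173: all of it applies to the deductible. Patient owes $173 (running OOP $1,127).
Claim 3 — $8,076: $447 finishes the deductible; $7,629 goes to coinsurance; 30% of $7,629 = $2,288.70. Patient owes $2,735.70 (running OOP $3,862.70).
Claim 4 — $2,382: deductible already satisfied, so patient's share is 30% × $2,382 = $714.60. Patient pays $714.60; OOP now $4,577.30.

$714.60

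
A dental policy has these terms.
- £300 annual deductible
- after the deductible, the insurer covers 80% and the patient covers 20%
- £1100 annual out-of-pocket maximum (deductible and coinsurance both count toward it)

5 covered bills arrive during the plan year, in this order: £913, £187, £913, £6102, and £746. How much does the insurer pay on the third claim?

£730.40

Claim 1 — £913: £300 finishes the deductible; £613 goes to coinsurance; 20% of £613 = £122.60. Patient pays £422.60; OOP now £422.60. Insurer: £913 − £422.60 = £490.40.
Claim 2 — £187: deductible already satisfied, so patient's share is 20% × £187 = £37.40. Patient pays £37.40; OOP now £460. Plan pays £187 − £37.40 = £149.60.
Claim 3 — £913: deductible already satisfied, so patient's share is 20% × £913 = £182.60. Patient pays £182.60; OOP now £642.60. Plan pays £913 − £182.60 = £730.40.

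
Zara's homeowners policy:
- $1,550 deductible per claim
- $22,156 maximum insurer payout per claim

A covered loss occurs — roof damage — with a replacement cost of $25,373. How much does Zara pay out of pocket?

After the deductible, $25,373 − $1,550 = $23,823 remains.
The $22,156 per-incident cap binds; insurer pays $22,156.
Out of pocket: $25,373 − $22,156 = $3,217.

$3,217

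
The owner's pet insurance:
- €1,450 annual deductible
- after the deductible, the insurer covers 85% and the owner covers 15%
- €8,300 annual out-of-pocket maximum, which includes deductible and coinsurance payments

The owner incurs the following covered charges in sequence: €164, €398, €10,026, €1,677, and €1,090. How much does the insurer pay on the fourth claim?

€1,425.45

#1 (€164): entire amount goes to the deductible. Owner pays €164; OOP now €164. Plan pays €164 − €164 = €0.
#2 (€398): all of it applies to the deductible. Owner pays €398; OOP now €562. Insurer: €398 − €398 = €0.
#3 (€10,026): €888 finishes the deductible; €9,138 goes to coinsurance; coinsurance €9,138 × 15% = €1,370.70. Owner pays €2,258.70; OOP now €2,820.70. Insurer: €10,026 − €2,258.70 = €7,767.30.
#4 (€1,677): deductible already satisfied, so owner's share is 15% × €1,677 = €251.55. Owner owes €251.55 (running OOP €3,072.25). Plan pays €1,677 − €251.55 = €1,425.45.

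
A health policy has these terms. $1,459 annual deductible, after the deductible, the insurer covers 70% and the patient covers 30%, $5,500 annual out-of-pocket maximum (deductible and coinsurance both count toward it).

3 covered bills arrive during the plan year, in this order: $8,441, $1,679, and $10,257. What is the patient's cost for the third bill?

Bill 1, $8,441: $1,459 finishes the deductible; $6,982 goes to coinsurance; patient's 30% is $2,094.60. Cost to patient: $3,553.60. OOP to date $3,553.60.
Bill 2, $1,679: 30% coinsurance on $1,679 = $503.70. Patient pays $503.70; OOP now $4,057.30.
Bill 3, $10,257: deductible met; 30% of $10,257 = $3,077.10. That would push OOP to $7,134.40, over the $5,500 cap, so patient pays $5,500 − $4,057.30 = $1,442.70.

$1,442.70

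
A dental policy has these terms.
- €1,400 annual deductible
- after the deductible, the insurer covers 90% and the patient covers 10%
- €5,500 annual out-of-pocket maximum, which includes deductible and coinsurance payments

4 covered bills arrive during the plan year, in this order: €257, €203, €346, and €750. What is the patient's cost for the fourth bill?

Claim 1 — €257: entire amount goes to the deductible. Cost to patient: €257. OOP to date €257.
Claim 2 — €203: all of it applies to the deductible. Cost to patient: €203. OOP to date €460.
Claim 3 — €346: all of it applies to the deductible. Patient pays €346; OOP now €806.
Claim 4 — €750: €594 finishes the deductible; €156 goes to coinsurance; 10% of €156 = €15.60. Cost to patient: €609.60. OOP to date €1,415.60.

€609.60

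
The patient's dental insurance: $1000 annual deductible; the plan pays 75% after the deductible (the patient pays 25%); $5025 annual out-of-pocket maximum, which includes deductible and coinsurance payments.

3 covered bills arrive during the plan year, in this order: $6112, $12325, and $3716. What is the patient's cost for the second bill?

$2747

#1 ($6112): $1000 finishes the deductible; $5112 goes to coinsurance; patient's 25% is $1278. Patient owes $2278 (running OOP $2278).
#2 ($12325): deductible met; 25% of $12325 = $3081.25. That would push OOP to $5359.25, over the $5025 cap, so patient pays $5025 − $2278 = $2747.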